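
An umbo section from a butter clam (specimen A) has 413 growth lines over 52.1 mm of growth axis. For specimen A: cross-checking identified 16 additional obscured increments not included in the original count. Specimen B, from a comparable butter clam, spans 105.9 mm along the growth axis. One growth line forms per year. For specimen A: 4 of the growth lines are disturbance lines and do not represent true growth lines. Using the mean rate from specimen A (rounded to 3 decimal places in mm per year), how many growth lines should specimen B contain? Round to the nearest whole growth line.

Specimen A: after corrections the count is 413 − 4 + 16 = 425 growth lines.
A: Extension rate ≈ 52.1 / 425 = 0.123 mm/year.
For B, 105.9 / 0.123 = 860.98 years ≈ 861 growth lines.

861 growth lines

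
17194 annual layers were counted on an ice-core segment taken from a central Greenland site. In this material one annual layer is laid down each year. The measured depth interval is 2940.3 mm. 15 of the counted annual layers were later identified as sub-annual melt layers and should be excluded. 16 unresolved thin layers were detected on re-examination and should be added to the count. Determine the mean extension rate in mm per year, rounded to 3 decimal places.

0.171 mm per year

True annual layer count = 17194 − 15 + 16 = 17195.
2940.3 mm over 17195 years gives 2940.3 / 17195 ≈ 0.171 mm per year.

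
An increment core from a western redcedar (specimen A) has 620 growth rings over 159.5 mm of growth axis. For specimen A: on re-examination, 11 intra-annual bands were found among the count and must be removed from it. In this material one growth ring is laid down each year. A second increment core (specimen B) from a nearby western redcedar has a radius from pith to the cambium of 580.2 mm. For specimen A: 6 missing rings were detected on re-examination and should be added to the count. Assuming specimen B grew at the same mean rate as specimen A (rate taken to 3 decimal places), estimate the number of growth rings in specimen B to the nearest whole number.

Specimen A: adjusted count: 620 − 11 + 6 = 615 growth rings.
A: Extension rate ≈ 159.5 / 615 = 0.259 mm/year.
Specimen B: 580.2 mm / 0.259 mm per year = 2240.15 years ≈ 2240 growth rings.

2240 growth rings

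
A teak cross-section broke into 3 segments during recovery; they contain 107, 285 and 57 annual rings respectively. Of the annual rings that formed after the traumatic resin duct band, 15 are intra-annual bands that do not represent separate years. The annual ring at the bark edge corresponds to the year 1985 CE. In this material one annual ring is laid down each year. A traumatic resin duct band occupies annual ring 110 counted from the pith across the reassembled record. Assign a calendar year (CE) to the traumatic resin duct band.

1661 CE

Total annual rings = 107 + 285 + 57 = 449.
Between annual ring 110 and the bark edge there are 449 − 110 = 339 annual rings.
Excluding 15 false annual rings: 339 − 15 = 324.
The annual ring at the bark edge is 1985 CE, so the traumatic resin duct band dates to 1985 − 324 = 1661 CE.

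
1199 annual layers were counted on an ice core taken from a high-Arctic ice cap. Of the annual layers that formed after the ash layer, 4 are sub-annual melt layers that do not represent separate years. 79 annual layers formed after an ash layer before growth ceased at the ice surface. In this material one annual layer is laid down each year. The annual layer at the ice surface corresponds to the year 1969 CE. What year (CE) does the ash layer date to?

79 annual layers post-date the ash layer.
79 − 4 false = 75 true annual layers after the ash layer.
The annual layer at the ice surface is 1969 CE, so the ash layer dates to 1969 − 75 = 1894 CE.

1894 CE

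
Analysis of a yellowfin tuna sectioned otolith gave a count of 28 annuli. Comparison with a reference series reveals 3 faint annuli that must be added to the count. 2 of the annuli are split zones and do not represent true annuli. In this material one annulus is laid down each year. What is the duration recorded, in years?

Adjusted count: 28 − 2 + 3 = 29 annuli.
One annulus per year makes the duration 29 years.

29 years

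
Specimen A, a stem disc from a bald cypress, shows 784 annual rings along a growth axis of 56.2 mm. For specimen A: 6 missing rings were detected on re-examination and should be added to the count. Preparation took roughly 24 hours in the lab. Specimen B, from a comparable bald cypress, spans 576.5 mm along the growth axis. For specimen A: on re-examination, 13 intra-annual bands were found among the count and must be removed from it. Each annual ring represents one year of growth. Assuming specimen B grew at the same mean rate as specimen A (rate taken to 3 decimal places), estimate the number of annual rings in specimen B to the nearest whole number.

Specimen A: correcting the raw count gives 784 − 13 + 6 = 777 true annual rings.
A: Extension rate ≈ 56.2 / 777 = 0.072 mm/year.
For B, 576.5 / 0.072 = 8006.94 years ≈ 8007 annual rings.

8007 annual rings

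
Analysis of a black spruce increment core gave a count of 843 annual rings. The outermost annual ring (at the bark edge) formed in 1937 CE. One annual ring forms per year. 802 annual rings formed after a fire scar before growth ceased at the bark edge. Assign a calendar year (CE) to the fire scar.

802 annual rings formed after the fire scar.
1937 − 802 = 1135 CE.

1135 CE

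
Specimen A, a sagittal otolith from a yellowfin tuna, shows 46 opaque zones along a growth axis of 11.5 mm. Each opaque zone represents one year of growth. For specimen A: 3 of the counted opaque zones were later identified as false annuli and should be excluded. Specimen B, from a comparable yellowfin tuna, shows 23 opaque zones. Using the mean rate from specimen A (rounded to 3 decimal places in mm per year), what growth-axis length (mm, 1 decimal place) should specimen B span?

6.1 mm

Specimen A: after corrections the count is 46 − 3 = 43 opaque zones.
A: Extension rate ≈ 11.5 / 43 = 0.267 mm/year.
Length of B = 0.267 × 23 = 6.1 mm.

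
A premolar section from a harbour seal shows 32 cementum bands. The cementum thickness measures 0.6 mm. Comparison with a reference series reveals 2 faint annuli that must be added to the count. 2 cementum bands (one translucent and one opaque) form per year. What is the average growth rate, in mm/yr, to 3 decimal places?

0.035 mm/yr

True cementum band count = 32 + 2 = 34.
34 cementum bands at 2 per year is 34 / 2 = 17 years.
0.6 mm over 17 years gives 0.6 / 17 ≈ 0.035 mm/yr.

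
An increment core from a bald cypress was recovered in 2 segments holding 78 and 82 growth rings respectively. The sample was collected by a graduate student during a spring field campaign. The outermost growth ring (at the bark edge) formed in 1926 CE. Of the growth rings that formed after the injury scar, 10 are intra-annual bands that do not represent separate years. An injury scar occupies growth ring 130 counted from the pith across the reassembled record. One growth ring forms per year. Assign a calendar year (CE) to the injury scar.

Total growth rings = 78 + 82 = 160.
160 − 130 = 30 growth rings lie beyond the injury scar toward the bark edge.
Removing the 10 false growth rings leaves 30 − 10 = 20 true growth rings beyond the injury scar.
Counting back 20 years from 1926 CE places the injury scar in 1926 − 20 = 1906 CE.

1906 CE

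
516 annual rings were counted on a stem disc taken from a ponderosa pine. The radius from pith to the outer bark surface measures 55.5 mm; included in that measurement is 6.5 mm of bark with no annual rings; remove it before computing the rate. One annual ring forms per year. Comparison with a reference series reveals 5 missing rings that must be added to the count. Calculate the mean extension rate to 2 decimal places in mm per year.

0.09 mm per year

Correcting the raw count gives 516 + 5 = 521 true annual rings.
The growth record spans 55.5 − 6.5 = 49.0 mm.
Mean rate = 49.0 mm / 521 years ≈ 0.09 mm per year.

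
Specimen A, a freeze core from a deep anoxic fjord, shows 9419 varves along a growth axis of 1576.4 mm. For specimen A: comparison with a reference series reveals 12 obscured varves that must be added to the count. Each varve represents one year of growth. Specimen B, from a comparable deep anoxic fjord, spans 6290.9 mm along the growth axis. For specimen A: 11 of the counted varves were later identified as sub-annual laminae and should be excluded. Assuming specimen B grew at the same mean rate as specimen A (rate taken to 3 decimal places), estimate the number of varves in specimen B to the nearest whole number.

37670 varves

Specimen A: true varve count = 9419 − 11 + 12 = 9420.
A: Extension rate ≈ 1576.4 / 9420 = 0.167 mm/yr.
B spans 6290.9 / 0.167 = 37670.06 years ≈ 37670 varves.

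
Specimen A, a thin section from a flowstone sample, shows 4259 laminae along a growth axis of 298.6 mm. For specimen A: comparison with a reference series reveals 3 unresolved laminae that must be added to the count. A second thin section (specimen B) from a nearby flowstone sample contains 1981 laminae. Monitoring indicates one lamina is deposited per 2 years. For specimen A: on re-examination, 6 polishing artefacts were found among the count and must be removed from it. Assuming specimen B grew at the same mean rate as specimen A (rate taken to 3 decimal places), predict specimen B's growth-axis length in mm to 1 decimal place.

Specimen A: after corrections the count is 4259 − 6 + 3 = 4256 laminae.
Specimen A: multiplying by 2 years per lamina: 4256 × 2 = 8512 years.
A: Mean rate = 298.6 mm / 8512 years ≈ 0.035 mm per year.
Specimen B: multiplying by 2 years per lamina: 1981 × 2 = 3962 years. B's length ≈ 0.035 × 3962 = 138.7 mm.

138.7 mm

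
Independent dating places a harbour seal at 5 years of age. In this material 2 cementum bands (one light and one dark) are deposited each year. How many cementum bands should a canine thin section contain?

10 cementum bands

With 2 cementum bands per year, 5 years would produce 5 × 2 = 10 cementum bands.
So 10 cementum bands should be present.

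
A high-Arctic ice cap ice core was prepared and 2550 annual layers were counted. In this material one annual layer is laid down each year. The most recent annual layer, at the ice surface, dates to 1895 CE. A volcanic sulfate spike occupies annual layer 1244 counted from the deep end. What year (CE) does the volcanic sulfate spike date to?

589 CE

The volcanic sulfate spike sits at annual layer 1244 from the deep end, so 2550 − 1244 = 1306 annual layers formed after it.
1895 − 1306 = 589 CE.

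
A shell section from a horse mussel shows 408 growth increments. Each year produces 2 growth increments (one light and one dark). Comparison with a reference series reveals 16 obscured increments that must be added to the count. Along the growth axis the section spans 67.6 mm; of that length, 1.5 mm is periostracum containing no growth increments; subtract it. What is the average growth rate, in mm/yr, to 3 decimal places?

True growth increment count = 408 + 16 = 424.
Dividing by 2 growth increments per year: 424 / 2 = 212 years.
Net length = 67.6 − 1.5 = 66.1 mm.
66.1 mm over 212 years gives 66.1 / 212 ≈ 0.312 mm/yr.

0.312 mm/yr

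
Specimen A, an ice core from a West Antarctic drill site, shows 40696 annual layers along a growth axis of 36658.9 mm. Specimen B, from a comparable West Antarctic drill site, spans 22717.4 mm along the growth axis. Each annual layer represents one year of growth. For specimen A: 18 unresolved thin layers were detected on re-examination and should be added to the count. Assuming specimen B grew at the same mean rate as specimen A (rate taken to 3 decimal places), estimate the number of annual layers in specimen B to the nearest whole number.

Specimen A: correcting the raw count gives 40696 + 18 = 40714 true annual layers.
A: Extension rate ≈ 36658.9 / 40714 = 0.900 mm/yr.
For B, 22717.4 / 0.900 = 25241.56 years ≈ 25242 annual layers.

25242 annual layers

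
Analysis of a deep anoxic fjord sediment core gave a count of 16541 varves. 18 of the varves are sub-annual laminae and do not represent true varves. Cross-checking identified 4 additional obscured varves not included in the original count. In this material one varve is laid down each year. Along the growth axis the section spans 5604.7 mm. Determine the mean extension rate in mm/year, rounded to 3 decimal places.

Correcting the raw count gives 16541 − 18 + 4 = 16527 true varves.
Extension rate ≈ 5604.7 / 16527 = 0.339 mm/year.

0.339 mm/year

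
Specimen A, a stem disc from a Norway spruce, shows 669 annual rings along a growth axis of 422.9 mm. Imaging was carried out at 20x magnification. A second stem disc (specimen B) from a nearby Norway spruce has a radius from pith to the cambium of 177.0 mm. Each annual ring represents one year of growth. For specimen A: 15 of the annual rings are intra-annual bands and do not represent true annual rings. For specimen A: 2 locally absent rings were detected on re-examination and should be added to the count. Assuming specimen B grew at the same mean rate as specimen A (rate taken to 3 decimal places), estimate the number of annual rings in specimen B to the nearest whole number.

274 annual rings

Specimen A: true annual ring count = 669 − 15 + 2 = 656.
A: Extension rate ≈ 422.9 / 656 = 0.645 mm/yr.
B spans 177.0 / 0.645 = 274.42 years ≈ 274 annual rings.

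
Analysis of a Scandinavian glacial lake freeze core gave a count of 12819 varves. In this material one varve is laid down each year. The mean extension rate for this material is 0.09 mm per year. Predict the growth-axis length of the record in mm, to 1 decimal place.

12819 years of growth are recorded.
Length ≈ 0.09 × 12819 = 1153.7 mm.

1153.7 mm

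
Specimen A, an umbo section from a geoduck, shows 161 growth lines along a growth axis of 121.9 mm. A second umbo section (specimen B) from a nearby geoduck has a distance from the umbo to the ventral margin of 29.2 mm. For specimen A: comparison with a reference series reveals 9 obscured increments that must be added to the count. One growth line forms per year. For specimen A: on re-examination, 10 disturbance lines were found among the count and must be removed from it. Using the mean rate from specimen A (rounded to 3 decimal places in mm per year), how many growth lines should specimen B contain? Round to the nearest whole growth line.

38 growth lines

Specimen A: adjusted count: 161 − 10 + 9 = 160 growth lines.
A: 121.9 mm over 160 years gives 121.9 / 160 ≈ 0.762 mm/yr.
Specimen B: 29.2 mm / 0.762 mm per year = 38.32 years ≈ 38 growth lines.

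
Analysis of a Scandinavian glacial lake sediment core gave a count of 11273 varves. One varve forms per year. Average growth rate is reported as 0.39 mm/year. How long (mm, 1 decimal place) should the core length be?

4396.5 mm

The record spans 11273 years at 0.39 mm per year.
11273 years at 0.39 mm/year gives 0.39 × 11273 = 4396.5 mm.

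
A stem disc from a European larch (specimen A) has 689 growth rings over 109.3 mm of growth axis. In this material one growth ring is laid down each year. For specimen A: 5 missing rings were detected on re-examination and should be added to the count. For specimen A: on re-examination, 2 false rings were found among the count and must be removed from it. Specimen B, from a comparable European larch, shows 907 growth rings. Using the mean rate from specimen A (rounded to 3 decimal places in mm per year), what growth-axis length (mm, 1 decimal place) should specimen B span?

Specimen A: correcting the raw count gives 689 − 2 + 5 = 692 true growth rings.
A: 109.3 mm over 692 years gives 109.3 / 692 ≈ 0.158 mm per year.
Length of B = 0.158 × 907 = 143.3 mm.

143.3 mm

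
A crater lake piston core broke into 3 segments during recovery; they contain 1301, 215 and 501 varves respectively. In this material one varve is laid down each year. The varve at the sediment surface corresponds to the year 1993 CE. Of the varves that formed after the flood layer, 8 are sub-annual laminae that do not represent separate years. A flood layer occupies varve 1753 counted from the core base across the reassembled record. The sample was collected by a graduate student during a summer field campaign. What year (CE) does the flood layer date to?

Total varves = 1301 + 215 + 501 = 2017.
The flood layer sits at varve 1753 from the core base, so 2017 − 1753 = 264 varves formed after it.
264 − 8 false = 256 true varves after the flood layer.
Counting back 256 years from 1993 CE places the flood layer in 1993 − 256 = 1737 CE.

1737 CE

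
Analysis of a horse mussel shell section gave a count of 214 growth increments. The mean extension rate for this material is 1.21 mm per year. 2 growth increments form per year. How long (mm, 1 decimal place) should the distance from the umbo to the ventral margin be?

129.5 mm

214 growth increments at 2 per year is 214 / 2 = 107 years.
107 years at 1.21 mm/year gives 1.21 × 107 = 129.5 mm.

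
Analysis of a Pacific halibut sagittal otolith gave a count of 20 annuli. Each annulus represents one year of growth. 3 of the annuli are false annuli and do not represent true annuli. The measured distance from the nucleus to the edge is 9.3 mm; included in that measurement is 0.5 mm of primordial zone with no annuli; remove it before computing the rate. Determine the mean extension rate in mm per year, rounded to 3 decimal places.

After corrections the count is 20 − 3 = 17 annuli.
The growth record spans 9.3 − 0.5 = 8.8 mm.
8.8 mm over 17 years gives 8.8 / 17 ≈ 0.518 mm per year.

0.518 mm per year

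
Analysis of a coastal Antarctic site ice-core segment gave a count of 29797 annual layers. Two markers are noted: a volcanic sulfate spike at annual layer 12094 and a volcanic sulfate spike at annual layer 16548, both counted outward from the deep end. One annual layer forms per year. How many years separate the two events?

4454 years

The two markers are separated by 16548 − 12094 = 4454 annual layers.
One annual layer per year makes the interval 4454 years.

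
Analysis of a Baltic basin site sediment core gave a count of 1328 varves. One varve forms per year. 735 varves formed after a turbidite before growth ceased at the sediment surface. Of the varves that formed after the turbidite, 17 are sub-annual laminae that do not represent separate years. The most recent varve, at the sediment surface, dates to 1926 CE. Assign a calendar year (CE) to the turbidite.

1208 CE

735 varves post-date the turbidite.
Removing the 17 false varves leaves 735 − 17 = 718 true varves beyond the turbidite.
The varve at the sediment surface is 1926 CE, so the turbidite dates to 1926 − 718 = 1208 CE.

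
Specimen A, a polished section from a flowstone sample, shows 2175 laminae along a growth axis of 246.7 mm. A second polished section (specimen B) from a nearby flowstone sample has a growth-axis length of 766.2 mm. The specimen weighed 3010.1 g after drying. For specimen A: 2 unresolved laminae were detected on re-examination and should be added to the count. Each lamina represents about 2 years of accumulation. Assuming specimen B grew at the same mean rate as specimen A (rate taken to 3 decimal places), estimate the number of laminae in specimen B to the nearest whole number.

6721 laminae

Specimen A: correcting the raw count gives 2175 + 2 = 2177 true laminae.
Specimen A: 2177 laminae at 2 years each span 2177 × 2 = 4354 years.
A: 246.7 mm over 4354 years gives 246.7 / 4354 ≈ 0.057 mm per year.
B spans 766.2 / 0.057 = 13442.11 years; at 2 years per lamina that is 13442.11 / 2 ≈ 6721 laminae.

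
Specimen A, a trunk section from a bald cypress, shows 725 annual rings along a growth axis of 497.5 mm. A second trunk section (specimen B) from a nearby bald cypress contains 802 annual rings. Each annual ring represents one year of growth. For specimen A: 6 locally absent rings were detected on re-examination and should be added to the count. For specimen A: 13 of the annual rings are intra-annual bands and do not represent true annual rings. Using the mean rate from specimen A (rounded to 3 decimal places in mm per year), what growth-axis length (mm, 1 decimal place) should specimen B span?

555.8 mm

Specimen A: true annual ring count = 725 − 13 + 6 = 718.
A: Mean rate = 497.5 mm / 718 years ≈ 0.693 mm/year.
For B, 0.693 mm/year × 802 years = 555.8 mm.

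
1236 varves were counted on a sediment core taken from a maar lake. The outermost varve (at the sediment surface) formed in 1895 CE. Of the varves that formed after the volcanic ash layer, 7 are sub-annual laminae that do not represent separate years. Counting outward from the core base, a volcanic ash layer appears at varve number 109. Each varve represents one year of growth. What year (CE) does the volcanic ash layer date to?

775 CE

Between varve 109 and the sediment surface there are 1236 − 109 = 1127 varves.
Excluding 7 false varves: 1127 − 7 = 1120.
1895 − 1120 = 775 CE.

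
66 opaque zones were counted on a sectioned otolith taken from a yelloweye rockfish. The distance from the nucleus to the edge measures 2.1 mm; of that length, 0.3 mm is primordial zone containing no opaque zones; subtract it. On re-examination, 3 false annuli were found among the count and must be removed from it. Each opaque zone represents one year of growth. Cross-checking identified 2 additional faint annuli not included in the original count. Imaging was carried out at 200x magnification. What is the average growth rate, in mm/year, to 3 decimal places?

True opaque zone count = 66 − 3 + 2 = 65.
Net length = 2.1 − 0.3 = 1.8 mm.
1.8 mm over 65 years gives 1.8 / 65 ≈ 0.028 mm/year.

0.028 mm/year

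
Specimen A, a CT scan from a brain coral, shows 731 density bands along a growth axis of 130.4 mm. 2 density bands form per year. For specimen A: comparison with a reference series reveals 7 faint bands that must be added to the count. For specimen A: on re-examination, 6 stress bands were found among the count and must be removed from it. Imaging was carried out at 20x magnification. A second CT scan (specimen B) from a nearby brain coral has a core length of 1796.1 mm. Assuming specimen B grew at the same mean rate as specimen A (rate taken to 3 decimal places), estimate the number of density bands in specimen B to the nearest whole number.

Specimen A: true density band count = 731 − 6 + 7 = 732.
Specimen A: 732 density bands at 2 per year is 732 / 2 = 366 years.
A: Mean rate = 130.4 mm / 366 years ≈ 0.356 mm/yr.
Specimen B: 1796.1 mm / 0.356 mm per year = 5045.22 years; at 2 density bands per year that is 5045.22 × 2 ≈ 10090 density bands.

10090 density bands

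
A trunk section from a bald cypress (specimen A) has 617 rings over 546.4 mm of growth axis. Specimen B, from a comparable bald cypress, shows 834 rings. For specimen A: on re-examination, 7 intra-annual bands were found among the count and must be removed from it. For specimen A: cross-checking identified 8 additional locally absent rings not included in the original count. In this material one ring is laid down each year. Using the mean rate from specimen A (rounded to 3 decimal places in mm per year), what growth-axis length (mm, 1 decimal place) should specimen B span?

Specimen A: correcting the raw count gives 617 − 7 + 8 = 618 true rings.
A: 546.4 mm over 618 years gives 546.4 / 618 ≈ 0.884 mm per year.
For B, 0.884 mm/year × 834 years = 737.3 mm.

737.3 mm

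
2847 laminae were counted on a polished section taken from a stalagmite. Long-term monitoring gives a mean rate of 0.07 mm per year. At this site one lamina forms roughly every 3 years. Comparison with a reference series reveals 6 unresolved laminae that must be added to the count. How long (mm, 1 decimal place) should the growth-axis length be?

True lamina count = 2847 + 6 = 2853.
2853 laminae at 3 years each span 2853 × 3 = 8559 years.
8559 years at 0.07 mm/year gives 0.07 × 8559 = 599.1 mm.

599.1 mm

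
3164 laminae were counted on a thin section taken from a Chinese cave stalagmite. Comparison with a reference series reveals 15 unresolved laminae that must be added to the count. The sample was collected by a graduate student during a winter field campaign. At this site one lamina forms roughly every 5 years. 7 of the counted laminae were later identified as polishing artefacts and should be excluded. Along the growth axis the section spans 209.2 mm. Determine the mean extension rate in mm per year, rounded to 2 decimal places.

0.01 mm per year

True lamina count = 3164 − 7 + 15 = 3172.
At 5 years per lamina, 3172 × 5 = 15860 years.
Extension rate ≈ 209.2 / 15860 = 0.01 mm per year.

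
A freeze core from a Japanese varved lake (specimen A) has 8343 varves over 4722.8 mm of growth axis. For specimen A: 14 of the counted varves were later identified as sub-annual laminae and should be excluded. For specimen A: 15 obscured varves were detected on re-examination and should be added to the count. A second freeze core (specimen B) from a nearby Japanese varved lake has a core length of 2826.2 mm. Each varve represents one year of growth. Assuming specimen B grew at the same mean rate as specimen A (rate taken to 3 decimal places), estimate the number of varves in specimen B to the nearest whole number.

4993 varves

Specimen A: after corrections the count is 8343 − 14 + 15 = 8344 varves.
A: Mean rate = 4722.8 mm / 8344 years ≈ 0.566 mm/year.
Specimen B: 2826.2 mm / 0.566 mm per year = 4993.29 years ≈ 4993 varves.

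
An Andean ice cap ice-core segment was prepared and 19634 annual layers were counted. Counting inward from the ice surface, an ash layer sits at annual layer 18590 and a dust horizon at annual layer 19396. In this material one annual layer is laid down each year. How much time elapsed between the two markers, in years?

Separation: 19396 − 18590 = 806 annual layers.
At one annual layer per year, 806 years elapsed between them.

806 years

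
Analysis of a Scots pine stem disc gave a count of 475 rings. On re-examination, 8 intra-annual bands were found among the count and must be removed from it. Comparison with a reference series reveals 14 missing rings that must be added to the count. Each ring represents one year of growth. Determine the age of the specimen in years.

Correcting the raw count gives 475 − 8 + 14 = 481 true rings.
With a one-to-one ring periodicity this is 481 years.

481 yr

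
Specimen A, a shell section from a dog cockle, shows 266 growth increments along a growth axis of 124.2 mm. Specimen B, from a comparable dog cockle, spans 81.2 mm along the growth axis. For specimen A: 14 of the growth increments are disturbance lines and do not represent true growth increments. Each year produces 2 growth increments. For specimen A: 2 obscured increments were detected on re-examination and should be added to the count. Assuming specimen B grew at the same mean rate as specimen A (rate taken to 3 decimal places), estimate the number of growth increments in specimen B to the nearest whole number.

Specimen A: adjusted count: 266 − 14 + 2 = 254 growth increments.
Specimen A: 254 growth increments at 2 per year is 254 / 2 = 127 years.
A: Extension rate ≈ 124.2 / 127 = 0.978 mm/year.
For B, 81.2 / 0.978 = 83.03 years; at 2 growth increments per year that is 83.03 × 2 ≈ 166 growth increments.

166 growth increments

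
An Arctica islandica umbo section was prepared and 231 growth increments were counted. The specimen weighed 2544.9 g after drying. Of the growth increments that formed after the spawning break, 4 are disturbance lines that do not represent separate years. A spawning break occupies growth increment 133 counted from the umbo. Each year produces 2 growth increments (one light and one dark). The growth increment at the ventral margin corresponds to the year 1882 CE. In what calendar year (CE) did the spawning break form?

231 − 133 = 98 growth increments lie beyond the spawning break toward the ventral margin.
Excluding 4 false growth increments: 98 − 4 = 94.
94 growth increments at 2 per year is 94 / 2 = 47 years.
Counting back 47 years from 1882 CE places the spawning break in 1882 − 47 = 1835 CE.

1835 CE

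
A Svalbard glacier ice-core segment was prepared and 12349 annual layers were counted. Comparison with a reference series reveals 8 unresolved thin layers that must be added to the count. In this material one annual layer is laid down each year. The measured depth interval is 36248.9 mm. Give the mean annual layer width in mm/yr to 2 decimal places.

2.93 mm/yr

After corrections the count is 12349 + 8 = 12357 annual layers.
Mean rate = 36248.9 mm / 12357 years ≈ 2.93 mm/yr.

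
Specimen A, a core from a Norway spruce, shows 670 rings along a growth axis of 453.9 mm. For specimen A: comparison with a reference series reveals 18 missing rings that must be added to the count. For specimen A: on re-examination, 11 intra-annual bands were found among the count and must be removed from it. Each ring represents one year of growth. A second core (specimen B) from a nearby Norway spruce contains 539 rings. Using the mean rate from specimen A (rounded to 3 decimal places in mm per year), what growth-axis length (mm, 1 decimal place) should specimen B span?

Specimen A: correcting the raw count gives 670 − 11 + 18 = 677 true rings.
A: Extension rate ≈ 453.9 / 677 = 0.670 mm/year.
For B, 0.670 mm/year × 539 years = 361.1 mm.

361.1 mm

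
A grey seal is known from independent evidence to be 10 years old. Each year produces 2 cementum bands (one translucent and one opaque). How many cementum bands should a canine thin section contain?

10 years at 2 cementum bands per year gives 10 × 2 = 20 cementum bands.
So 20 cementum bands should be present.

20 cementum bands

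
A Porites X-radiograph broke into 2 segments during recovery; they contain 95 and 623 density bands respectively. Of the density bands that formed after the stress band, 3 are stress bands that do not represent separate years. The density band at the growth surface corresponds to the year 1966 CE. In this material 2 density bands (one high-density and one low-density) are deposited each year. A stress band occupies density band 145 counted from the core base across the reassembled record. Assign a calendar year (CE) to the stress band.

Total density bands = 95 + 623 = 718.
Between density band 145 and the growth surface there are 718 − 145 = 573 density bands.
Removing the 3 false density bands leaves 573 − 3 = 570 true density bands beyond the stress band.
Dividing by 2 density bands per year: 570 / 2 = 285 years.
1966 − 285 = 1681 CE.

1681 CE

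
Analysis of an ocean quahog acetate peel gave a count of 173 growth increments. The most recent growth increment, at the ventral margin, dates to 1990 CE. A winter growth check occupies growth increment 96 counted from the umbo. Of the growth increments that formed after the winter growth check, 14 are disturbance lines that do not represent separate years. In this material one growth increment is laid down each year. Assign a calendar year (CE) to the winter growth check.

The winter growth check sits at growth increment 96 from the umbo, so 173 − 96 = 77 growth increments formed after it.
Removing the 14 false growth increments leaves 77 − 14 = 63 true growth increments beyond the winter growth check.
1990 − 63 = 1927 CE.

1927 CE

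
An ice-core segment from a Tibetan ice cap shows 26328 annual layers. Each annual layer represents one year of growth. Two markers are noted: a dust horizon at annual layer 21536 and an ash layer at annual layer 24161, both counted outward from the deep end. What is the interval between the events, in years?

2625 years

24161 − 21536 = 2625 annual layers lie between the two events.
At one annual layer per year, 2625 years elapsed between them.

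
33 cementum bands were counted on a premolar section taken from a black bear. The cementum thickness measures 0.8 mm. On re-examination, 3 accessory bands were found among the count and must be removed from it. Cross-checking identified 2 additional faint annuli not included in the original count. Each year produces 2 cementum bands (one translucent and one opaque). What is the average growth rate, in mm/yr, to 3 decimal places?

0.050 mm/yr

Adjusted count: 33 − 3 + 2 = 32 cementum bands.
32 cementum bands at 2 per year is 32 / 2 = 16 years.
Mean rate = 0.8 mm / 16 years ≈ 0.050 mm/yr.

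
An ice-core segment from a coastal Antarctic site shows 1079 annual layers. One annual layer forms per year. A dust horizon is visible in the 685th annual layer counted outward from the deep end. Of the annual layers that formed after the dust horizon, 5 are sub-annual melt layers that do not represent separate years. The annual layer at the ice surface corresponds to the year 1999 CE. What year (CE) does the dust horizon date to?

1610 CE

The dust horizon sits at annual layer 685 from the deep end, so 1079 − 685 = 394 annual layers formed after it.
Removing the 5 false annual layers leaves 394 − 5 = 389 true annual layers beyond the dust horizon.
Counting back 389 years from 1999 CE places the dust horizon in 1999 − 389 = 1610 CE.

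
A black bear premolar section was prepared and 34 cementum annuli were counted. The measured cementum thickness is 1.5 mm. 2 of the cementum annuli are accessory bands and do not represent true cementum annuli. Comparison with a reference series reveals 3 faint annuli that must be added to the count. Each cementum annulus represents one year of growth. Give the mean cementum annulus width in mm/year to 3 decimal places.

0.043 mm/year

After corrections the count is 34 − 2 + 3 = 35 cementum annuli.
1.5 mm over 35 years gives 1.5 / 35 ≈ 0.043 mm/year.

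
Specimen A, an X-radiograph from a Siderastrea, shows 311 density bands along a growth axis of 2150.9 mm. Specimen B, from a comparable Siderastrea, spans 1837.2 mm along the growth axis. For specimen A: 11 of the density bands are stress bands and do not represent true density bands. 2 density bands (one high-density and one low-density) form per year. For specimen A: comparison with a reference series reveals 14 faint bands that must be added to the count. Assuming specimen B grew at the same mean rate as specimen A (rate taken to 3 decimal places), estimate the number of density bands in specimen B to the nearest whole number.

268 density bands

Specimen A: after corrections the count is 311 − 11 + 14 = 314 density bands.
Specimen A: with 2 density bands per year, 314 / 2 = 157 years.
A: Mean rate = 2150.9 mm / 157 years ≈ 13.700 mm per year.
For B, 1837.2 / 13.700 = 134.10 years; at 2 density bands per year that is 134.10 × 2 ≈ 268 density bands.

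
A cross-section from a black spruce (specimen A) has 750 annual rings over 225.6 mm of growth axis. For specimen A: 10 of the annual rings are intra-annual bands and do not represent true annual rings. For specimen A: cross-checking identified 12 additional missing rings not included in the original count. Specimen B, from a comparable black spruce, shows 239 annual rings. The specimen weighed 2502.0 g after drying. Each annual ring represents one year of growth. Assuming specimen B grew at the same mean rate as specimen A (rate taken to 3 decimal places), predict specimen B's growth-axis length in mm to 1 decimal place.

Specimen A: correcting the raw count gives 750 − 10 + 12 = 752 true annual rings.
A: Extension rate ≈ 225.6 / 752 = 0.300 mm per year.
B's length ≈ 0.300 × 239 = 71.7 mm.

71.7 mm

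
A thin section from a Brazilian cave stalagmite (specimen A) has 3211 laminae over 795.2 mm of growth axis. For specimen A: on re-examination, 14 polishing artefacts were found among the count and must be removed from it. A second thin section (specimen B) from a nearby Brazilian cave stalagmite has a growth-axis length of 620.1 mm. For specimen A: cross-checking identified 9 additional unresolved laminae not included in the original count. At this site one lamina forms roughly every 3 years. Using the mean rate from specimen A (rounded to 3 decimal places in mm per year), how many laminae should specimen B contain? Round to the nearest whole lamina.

Specimen A: adjusted count: 3211 − 14 + 9 = 3206 laminae.
Specimen A: multiplying by 3 years per lamina: 3206 × 3 = 9618 years.
A: 795.2 mm over 9618 years gives 795.2 / 9618 ≈ 0.083 mm/yr.
B spans 620.1 / 0.083 = 7471.08 years; at 3 years per lamina that is 7471.08 / 3 ≈ 2490 laminae.

2490 laminae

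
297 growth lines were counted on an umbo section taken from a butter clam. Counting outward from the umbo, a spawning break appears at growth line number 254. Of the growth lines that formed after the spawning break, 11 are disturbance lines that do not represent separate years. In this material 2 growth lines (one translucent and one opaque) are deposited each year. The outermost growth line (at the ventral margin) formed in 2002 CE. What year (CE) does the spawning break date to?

297 − 254 = 43 growth lines lie beyond the spawning break toward the ventral margin.
Removing the 11 false growth lines leaves 43 − 11 = 32 true growth lines beyond the spawning break.
32 growth lines at 2 per year is 32 / 2 = 16 years.
2002 − 16 = 1986 CE.

1986 CE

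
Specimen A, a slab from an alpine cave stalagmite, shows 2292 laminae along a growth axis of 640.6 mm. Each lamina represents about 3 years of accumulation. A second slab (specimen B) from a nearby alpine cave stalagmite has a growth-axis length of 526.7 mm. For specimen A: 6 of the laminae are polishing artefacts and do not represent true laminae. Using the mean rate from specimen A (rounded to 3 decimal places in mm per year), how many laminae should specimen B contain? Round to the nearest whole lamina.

1888 laminae

Specimen A: true lamina count = 2292 − 6 = 2286.
Specimen A: at 3 years per lamina, 2286 × 3 = 6858 years.
A: Mean rate = 640.6 mm / 6858 years ≈ 0.093 mm/year.
B spans 526.7 / 0.093 = 5663.44 years; at 3 years per lamina that is 5663.44 / 3 ≈ 1888 laminae.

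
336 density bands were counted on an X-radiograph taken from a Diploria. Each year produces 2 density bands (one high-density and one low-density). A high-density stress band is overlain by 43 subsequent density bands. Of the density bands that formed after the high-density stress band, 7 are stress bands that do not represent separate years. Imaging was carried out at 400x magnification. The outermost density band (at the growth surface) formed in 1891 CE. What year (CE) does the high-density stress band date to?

There are 43 density bands younger than the high-density stress band.
Excluding 7 false density bands: 43 − 7 = 36.
Dividing by 2 density bands per year: 36 / 2 = 18 years.
1891 − 18 = 1873 CE.

1873 CE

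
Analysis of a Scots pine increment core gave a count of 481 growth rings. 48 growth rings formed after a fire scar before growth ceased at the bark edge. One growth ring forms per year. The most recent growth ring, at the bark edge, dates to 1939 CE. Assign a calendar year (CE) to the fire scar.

1891 CE

48 growth rings post-date the fire scar.
The growth ring at the bark edge is 1939 CE, so the fire scar dates to 1939 − 48 = 1891 CE.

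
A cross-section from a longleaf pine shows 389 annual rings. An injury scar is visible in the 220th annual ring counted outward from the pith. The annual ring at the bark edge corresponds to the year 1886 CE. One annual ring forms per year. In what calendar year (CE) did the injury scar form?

1717 CE

The injury scar sits at annual ring 220 from the pith, so 389 − 220 = 169 annual rings formed after it.
The annual ring at the bark edge is 1886 CE, so the injury scar dates to 1886 − 169 = 1717 CE.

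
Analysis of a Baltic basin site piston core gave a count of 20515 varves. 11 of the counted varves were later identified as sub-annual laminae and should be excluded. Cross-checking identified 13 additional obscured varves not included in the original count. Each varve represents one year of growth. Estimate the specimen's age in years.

True varve count = 20515 − 11 + 13 = 20517.
At one varve per year, that is 20517 years.

20517 years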